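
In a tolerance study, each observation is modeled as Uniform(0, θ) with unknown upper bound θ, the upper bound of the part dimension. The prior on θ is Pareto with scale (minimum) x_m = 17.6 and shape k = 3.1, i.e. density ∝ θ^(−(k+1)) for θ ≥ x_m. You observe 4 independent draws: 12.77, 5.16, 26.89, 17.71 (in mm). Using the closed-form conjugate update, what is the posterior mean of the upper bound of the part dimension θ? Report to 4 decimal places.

A Pareto(scale x_m, shape k) prior on the upper bound θ of Uniform(0, θ) is conjugate: posterior is Pareto(max(x_m, max xᵢ), k + n).
Sample maximum = 26.89; prior scale x_m = 17.6 → posterior scale = max = 26.89.
Posterior shape = 3.1 + 4 = 7.1.
E[θ|data] = k·x_m/(k−1) = 7.1·26.89/6.1 = 31.2982.

31.2982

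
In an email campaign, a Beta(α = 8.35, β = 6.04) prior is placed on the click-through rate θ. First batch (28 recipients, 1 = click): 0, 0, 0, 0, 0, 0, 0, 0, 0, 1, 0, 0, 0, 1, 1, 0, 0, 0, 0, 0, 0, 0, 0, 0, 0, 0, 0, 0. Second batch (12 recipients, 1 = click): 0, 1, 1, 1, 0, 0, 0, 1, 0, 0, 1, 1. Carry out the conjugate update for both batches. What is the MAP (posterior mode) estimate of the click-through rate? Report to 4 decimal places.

The Beta prior is conjugate to a Binomial/Bernoulli likelihood; the update adds successes to α and failures to β.
After batch 1: Beta(8.35+3, 6.04+25) = Beta(11.35, 31.04).
After batch 2: Beta(11.35+6, 31.04+6) = Beta(17.35, 37.04).
Mode of Beta(a,b) for a,b>1 is (a−1)/(a+b−2) = 16.35/52.39 = 0.3121.

0.3121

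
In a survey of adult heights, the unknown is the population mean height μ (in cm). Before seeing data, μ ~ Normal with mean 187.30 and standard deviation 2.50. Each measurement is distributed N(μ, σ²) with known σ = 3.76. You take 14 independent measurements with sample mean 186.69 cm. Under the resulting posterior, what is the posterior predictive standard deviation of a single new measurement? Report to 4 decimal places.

3.8739

For Normal data with known variance σ², a Normal(μ₀, σ₀²) prior on μ is conjugate. Posterior precision = 1/σ₀² + n/σ²; posterior mean is the precision-weighted average of μ₀ and x̄.
σ₀² = 2.50² = 6.25, σ² = 3.76² = 14.1376; σ² + n·σ₀² = 14.1376 + 14·6.25 = 101.6376.
Posterior precision = 1/σ₀² + n/σ² = 1/6.25 + 14/14.1376 = (σ² + n·σ₀²)/(σ₀²σ²) = 101.6376/(6.25·14.1376); posterior variance σₙ² = σ₀²σ²/(σ² + n·σ₀²) = 6.25·14.1376/101.6376 = 0.869363.
Predictive variance for one new observation = σₙ² + σ² = 6.25·14.1376/101.6376 + 14.1376 = σ²·(σ₀² + 101.6376)/101.6376 = 14.1376·107.8876/101.6376 = 15.006963; SD = √(14.1376·107.8876/101.6376) = 3.8739.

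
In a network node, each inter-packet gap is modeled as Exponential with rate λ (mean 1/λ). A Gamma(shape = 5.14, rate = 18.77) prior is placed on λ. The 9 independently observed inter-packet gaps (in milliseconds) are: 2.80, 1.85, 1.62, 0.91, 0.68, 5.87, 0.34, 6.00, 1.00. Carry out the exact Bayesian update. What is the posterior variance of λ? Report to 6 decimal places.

With a Gamma(shape α, rate β) prior on the exponential rate λ, the posterior after n observations with total T = Σxᵢ is Gamma(α+n, β+T).
Sum of observations T = 21.07 milliseconds; n = 9.
Posterior: Gamma(5.14+9, 18.77+21.07) = Gamma(14.14, 39.84).
Var = α/β² = 0.008909.

0.008909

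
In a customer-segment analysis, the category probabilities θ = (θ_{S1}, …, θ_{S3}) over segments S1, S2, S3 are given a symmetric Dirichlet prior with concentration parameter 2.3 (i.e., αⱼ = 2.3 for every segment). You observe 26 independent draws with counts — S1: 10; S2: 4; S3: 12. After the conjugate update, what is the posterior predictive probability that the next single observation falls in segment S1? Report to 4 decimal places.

0.3739

The Dirichlet prior is conjugate to the Multinomial likelihood: each posterior αⱼ = prior αⱼ + observed count nⱼ.
Posterior concentration: (12.3, 6.3, 14.3), total = 32.9.
P(next = S1 | data) = α_{S1}/Σα = 0.3739.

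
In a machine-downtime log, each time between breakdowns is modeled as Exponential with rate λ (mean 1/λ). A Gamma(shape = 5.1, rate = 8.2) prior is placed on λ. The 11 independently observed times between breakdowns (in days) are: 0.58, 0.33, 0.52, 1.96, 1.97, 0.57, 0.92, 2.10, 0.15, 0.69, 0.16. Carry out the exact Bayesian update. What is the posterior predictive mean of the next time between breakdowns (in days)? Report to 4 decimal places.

With a Gamma(shape α, rate β) prior on the exponential rate λ, the posterior after n observations with total T = Σxᵢ is Gamma(α+n, β+T).
Sum of observations T = 9.95 days; n = 11.
Posterior: Gamma(5.1+11, 8.2+9.95) = Gamma(16.1, 18.15).
The predictive distribution for the next observation is Lomax; its mean is β/(α−1) = 18.15/15.1 = 1.2020.

1.2020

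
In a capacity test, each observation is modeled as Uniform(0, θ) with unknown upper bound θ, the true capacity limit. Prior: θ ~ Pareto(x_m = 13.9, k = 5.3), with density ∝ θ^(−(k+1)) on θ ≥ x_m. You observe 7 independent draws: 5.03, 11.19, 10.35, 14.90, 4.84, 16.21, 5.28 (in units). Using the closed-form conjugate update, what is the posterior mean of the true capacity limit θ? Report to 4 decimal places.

17.6445

A Pareto(scale x_m, shape k) prior on the upper bound θ of Uniform(0, θ) is conjugate: posterior is Pareto(max(x_m, max xᵢ), k + n).
Sample maximum = 16.21; prior scale x_m = 13.9 → posterior scale = max = 16.21.
Posterior shape = 5.3 + 7 = 12.3.
E[θ|data] = k·x_m/(k−1) = 12.3·16.21/11.3 = 17.6445.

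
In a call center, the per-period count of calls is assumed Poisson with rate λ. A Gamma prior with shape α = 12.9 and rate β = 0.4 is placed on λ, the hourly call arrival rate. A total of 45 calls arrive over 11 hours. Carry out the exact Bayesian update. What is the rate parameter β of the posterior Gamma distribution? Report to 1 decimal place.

With a Gamma(shape α, rate β) prior, the Poisson likelihood is conjugate: the posterior is Gamma(α + ΣXᵢ, β + n).
Posterior: Gamma(α+S, β+n) = Gamma(12.9+45, 0.4+11) = Gamma(57.9, 11.4).
Posterior β = 11.4.

11.4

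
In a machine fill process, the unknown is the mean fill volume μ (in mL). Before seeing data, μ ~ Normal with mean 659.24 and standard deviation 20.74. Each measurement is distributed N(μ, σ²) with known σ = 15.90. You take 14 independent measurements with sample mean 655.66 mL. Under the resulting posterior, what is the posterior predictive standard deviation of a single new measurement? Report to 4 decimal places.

16.4359

For Normal data with known variance σ², a Normal(μ₀, σ₀²) prior on μ is conjugate. Posterior precision = 1/σ₀² + n/σ²; posterior mean is the precision-weighted average of μ₀ and x̄.
σ₀² = 20.74² = 430.1476, σ² = 15.90² = 252.81; σ² + n·σ₀² = 252.81 + 14·430.1476 = 6274.8764.
Posterior precision = 1/σ₀² + n/σ² = 1/430.1476 + 14/252.81 = (σ² + n·σ₀²)/(σ₀²σ²) = 6274.8764/(430.1476·252.81); posterior variance σₙ² = σ₀²σ²/(σ² + n·σ₀²) = 430.1476·252.81/6274.8764 = 17.330320.
Predictive variance for one new observation = σₙ² + σ² = 430.1476·252.81/6274.8764 + 252.81 = σ²·(σ₀² + 6274.8764)/6274.8764 = 252.81·6705.024/6274.8764 = 270.140320; SD = √(252.81·6705.024/6274.8764) = 16.4359.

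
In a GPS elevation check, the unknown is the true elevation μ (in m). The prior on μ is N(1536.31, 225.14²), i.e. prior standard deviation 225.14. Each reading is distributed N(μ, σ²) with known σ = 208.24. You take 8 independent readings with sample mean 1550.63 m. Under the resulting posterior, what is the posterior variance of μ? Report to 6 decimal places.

For Normal data with known variance σ², a Normal(μ₀, σ₀²) prior on μ is conjugate. Posterior precision = 1/σ₀² + n/σ²; posterior mean is the precision-weighted average of μ₀ and x̄.
σ₀² = 225.14² = 50688.0196, σ² = 208.24² = 43363.8976; σ² + n·σ₀² = 43363.8976 + 8·50688.0196 = 448868.0544.
Posterior precision = 1/σ₀² + n/σ² = 1/50688.0196 + 8/43363.8976 = (σ² + n·σ₀²)/(σ₀²σ²) = 448868.0544/(50688.0196·43363.8976); posterior variance σₙ² = σ₀²σ²/(σ² + n·σ₀²) = 50688.0196·43363.8976/448868.0544 = 4896.828968.

4896.828968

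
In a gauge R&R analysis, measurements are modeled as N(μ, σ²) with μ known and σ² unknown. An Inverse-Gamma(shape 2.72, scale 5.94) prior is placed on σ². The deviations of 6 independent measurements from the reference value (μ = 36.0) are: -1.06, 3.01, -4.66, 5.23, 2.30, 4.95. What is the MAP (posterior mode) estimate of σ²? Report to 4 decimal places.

7.5093

With known mean μ and an Inverse-Gamma(α, β) prior on σ², the Normal likelihood is conjugate: posterior is Inv-Gamma(α + n/2, β + Σ(xᵢ−μ)²/2).
Σ(xᵢ−μ)² = (-1.06)² + (3.01)² + (-4.66)² + (5.23)² + (2.30)² + (4.95)² = 89.0447.
Posterior: Inv-Gamma(2.72 + 6/2, 5.94 + 89.0447/2) = Inv-Gamma(5.72, 50.46235).
Mode = β/(α+1) = 50.46235/6.72 = 7.5093.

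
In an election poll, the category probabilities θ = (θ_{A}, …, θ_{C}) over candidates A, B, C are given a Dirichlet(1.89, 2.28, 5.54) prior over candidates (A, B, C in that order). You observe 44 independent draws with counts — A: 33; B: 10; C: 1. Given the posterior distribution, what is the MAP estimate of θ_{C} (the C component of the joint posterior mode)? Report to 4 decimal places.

0.1092

The Dirichlet prior is conjugate to the Multinomial likelihood: each posterior αⱼ = prior αⱼ + observed count nⱼ.
Posterior concentration: (34.89, 12.28, 6.54), total = 53.71.
Joint mode component: (α_{C}−1)/(Σα−K) = 5.54/50.71 = 0.1092.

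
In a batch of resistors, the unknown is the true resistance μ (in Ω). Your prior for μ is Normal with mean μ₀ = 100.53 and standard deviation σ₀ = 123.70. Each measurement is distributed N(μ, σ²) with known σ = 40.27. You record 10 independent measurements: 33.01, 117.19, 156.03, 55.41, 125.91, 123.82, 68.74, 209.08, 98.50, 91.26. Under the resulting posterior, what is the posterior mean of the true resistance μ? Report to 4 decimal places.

107.8178

For Normal data with known variance σ², a Normal(μ₀, σ₀²) prior on μ is conjugate. Posterior precision = 1/σ₀² + n/σ²; posterior mean is the precision-weighted average of μ₀ and x̄.
Σxᵢ = 33.01 + 117.19 + 156.03 + 55.41 + 125.91 + 123.82 + 68.74 + 209.08 + 98.50 + 91.26 = 1078.95, so n·x̄ = 1078.95.
σ₀² = 123.70² = 15301.69, σ² = 40.27² = 1621.6729; σ² + n·σ₀² = 1621.6729 + 10·15301.69 = 154638.5729.
Posterior mean = (μ₀/σ₀² + n·x̄/σ²)/(1/σ₀² + n/σ²) = (σ²·μ₀ + σ₀²·n·x̄)/(σ² + n·σ₀²) = (1621.6729·100.53 + 15301.69·1078.95)/154638.5729 = 16672785.202137/154638.5729 = 107.8178.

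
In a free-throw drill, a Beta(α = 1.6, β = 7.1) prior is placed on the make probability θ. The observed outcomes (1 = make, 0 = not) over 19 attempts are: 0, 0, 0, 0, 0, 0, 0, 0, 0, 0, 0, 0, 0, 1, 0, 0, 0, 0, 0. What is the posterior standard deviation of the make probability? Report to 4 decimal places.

The Beta prior is conjugate to a Binomial/Bernoulli likelihood; the update adds successes to α and failures to β.
Posterior: Beta(α+k, β+n−k) = Beta(1.6+1, 7.1+18) = Beta(2.6, 25.1).
Var = αβ/((α+β)²(α+β+1)) = 2.6·25.1/(27.7²·28.7) = 0.00296350; SD = √0.00296350 = 0.0544.

0.0544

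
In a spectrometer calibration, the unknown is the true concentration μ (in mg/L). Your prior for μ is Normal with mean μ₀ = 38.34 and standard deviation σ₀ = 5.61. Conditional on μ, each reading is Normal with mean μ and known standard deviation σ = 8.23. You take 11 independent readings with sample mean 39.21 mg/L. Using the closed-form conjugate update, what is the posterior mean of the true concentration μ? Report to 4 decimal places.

39.0676

For Normal data with known variance σ², a Normal(μ₀, σ₀²) prior on μ is conjugate. Posterior precision = 1/σ₀² + n/σ²; posterior mean is the precision-weighted average of μ₀ and x̄.
n·x̄ = 11·39.21 = 431.31.
σ₀² = 5.61² = 31.4721, σ² = 8.23² = 67.7329; σ² + n·σ₀² = 67.7329 + 11·31.4721 = 413.926.
Posterior mean = (μ₀/σ₀² + n·x̄/σ²)/(1/σ₀² + n/σ²) = (σ²·μ₀ + σ₀²·n·x̄)/(σ² + n·σ₀²) = (67.7329·38.34 + 31.4721·431.31)/413.926 = 16171.110837/413.926 = 39.0676.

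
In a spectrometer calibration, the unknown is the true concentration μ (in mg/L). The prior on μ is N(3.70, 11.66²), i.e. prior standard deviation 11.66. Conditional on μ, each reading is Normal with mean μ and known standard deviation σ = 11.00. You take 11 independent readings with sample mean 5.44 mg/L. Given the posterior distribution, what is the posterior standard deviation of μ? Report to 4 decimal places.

For Normal data with known variance σ², a Normal(μ₀, σ₀²) prior on μ is conjugate. Posterior precision = 1/σ₀² + n/σ²; posterior mean is the precision-weighted average of μ₀ and x̄.
σ₀² = 11.66² = 135.9556, σ² = 11.00² = 121; σ² + n·σ₀² = 121 + 11·135.9556 = 1616.5116.
Posterior precision = 1/σ₀² + n/σ² = 1/135.9556 + 11/121 = (σ² + n·σ₀²)/(σ₀²σ²) = 1616.5116/(135.9556·121); posterior variance σₙ² = σ₀²σ²/(σ² + n·σ₀²) = 135.9556·121/1616.5116 = 10.176622.
Posterior SD = √σₙ² = √(135.9556·121/1616.5116) = 3.1901.

3.1901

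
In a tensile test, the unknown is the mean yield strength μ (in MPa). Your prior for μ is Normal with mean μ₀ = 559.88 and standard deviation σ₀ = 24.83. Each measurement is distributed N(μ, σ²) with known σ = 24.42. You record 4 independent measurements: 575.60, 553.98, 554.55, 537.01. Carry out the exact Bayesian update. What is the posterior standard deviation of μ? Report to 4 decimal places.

10.9569

For Normal data with known variance σ², a Normal(μ₀, σ₀²) prior on μ is conjugate. Posterior precision = 1/σ₀² + n/σ²; posterior mean is the precision-weighted average of μ₀ and x̄.
σ₀² = 24.83² = 616.5289, σ² = 24.42² = 596.3364; σ² + n·σ₀² = 596.3364 + 4·616.5289 = 3062.452.
Posterior precision = 1/σ₀² + n/σ² = 1/616.5289 + 4/596.3364 = (σ² + n·σ₀²)/(σ₀²σ²) = 3062.452/(616.5289·596.3364); posterior variance σₙ² = σ₀²σ²/(σ² + n·σ₀²) = 616.5289·596.3364/3062.452 = 120.053677.
Posterior SD = √σₙ² = √(616.5289·596.3364/3062.452) = 10.9569.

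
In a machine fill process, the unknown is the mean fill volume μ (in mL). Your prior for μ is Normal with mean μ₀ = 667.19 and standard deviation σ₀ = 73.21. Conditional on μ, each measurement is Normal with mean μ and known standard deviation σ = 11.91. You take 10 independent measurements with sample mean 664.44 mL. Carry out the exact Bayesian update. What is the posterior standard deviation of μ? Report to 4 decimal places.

3.7613

For Normal data with known variance σ², a Normal(μ₀, σ₀²) prior on μ is conjugate. Posterior precision = 1/σ₀² + n/σ²; posterior mean is the precision-weighted average of μ₀ and x̄.
σ₀² = 73.21² = 5359.7041, σ² = 11.91² = 141.8481; σ² + n·σ₀² = 141.8481 + 10·5359.7041 = 53738.8891.
Posterior precision = 1/σ₀² + n/σ² = 1/5359.7041 + 10/141.8481 = (σ² + n·σ₀²)/(σ₀²σ²) = 53738.8891/(5359.7041·141.8481); posterior variance σₙ² = σ₀²σ²/(σ² + n·σ₀²) = 5359.7041·141.8481/53738.8891 = 14.147368.
Posterior SD = √σₙ² = √(5359.7041·141.8481/53738.8891) = 3.7613.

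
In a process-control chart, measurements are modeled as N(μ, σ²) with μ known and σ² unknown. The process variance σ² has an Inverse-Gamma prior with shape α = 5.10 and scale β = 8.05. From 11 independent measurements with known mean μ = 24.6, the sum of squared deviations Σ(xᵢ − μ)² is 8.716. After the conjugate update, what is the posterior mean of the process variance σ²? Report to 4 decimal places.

With known mean μ and an Inverse-Gamma(α, β) prior on σ², the Normal likelihood is conjugate: posterior is Inv-Gamma(α + n/2, β + Σ(xᵢ−μ)²/2).
Posterior: Inv-Gamma(5.10 + 11/2, 8.05 + 8.716/2) = Inv-Gamma(10.60, 12.4080).
E[σ²|data] = β/(α−1) = 12.4080/9.60 = 1.2925.

1.2925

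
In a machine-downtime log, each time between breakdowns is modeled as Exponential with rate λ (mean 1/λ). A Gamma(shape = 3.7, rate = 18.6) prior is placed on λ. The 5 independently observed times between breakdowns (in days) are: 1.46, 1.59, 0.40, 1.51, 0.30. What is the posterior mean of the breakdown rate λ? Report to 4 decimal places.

0.3646

With a Gamma(shape α, rate β) prior on the exponential rate λ, the posterior after n observations with total T = Σxᵢ is Gamma(α+n, β+T).
Sum of observations T = 5.26 days; n = 5.
Posterior: Gamma(3.7+5, 18.6+5.26) = Gamma(8.7, 23.86).
Posterior mean of λ = α/β = 8.7/23.86 = 0.3646.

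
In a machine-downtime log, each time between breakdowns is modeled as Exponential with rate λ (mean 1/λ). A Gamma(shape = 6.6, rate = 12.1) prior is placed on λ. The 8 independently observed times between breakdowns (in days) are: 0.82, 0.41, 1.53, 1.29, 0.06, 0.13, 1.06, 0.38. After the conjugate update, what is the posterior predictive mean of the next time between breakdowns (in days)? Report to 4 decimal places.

With a Gamma(shape α, rate β) prior on the exponential rate λ, the posterior after n observations with total T = Σxᵢ is Gamma(α+n, β+T).
Sum of observations T = 5.68 days; n = 8.
Posterior: Gamma(6.6+8, 12.1+5.68) = Gamma(14.6, 17.78).
The predictive distribution for the next observation is Lomax; its mean is β/(α−1) = 17.78/13.6 = 1.3074.

1.3074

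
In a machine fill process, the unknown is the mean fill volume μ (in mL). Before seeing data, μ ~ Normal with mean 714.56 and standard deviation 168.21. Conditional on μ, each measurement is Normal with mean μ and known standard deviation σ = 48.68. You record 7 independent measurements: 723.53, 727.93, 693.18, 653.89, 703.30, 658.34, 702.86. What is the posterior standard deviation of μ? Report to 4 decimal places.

18.2902

For Normal data with known variance σ², a Normal(μ₀, σ₀²) prior on μ is conjugate. Posterior precision = 1/σ₀² + n/σ²; posterior mean is the precision-weighted average of μ₀ and x̄.
σ₀² = 168.21² = 28294.6041, σ² = 48.68² = 2369.7424; σ² + n·σ₀² = 2369.7424 + 7·28294.6041 = 200431.9711.
Posterior precision = 1/σ₀² + n/σ² = 1/28294.6041 + 7/2369.7424 = (σ² + n·σ₀²)/(σ₀²σ²) = 200431.9711/(28294.6041·2369.7424); posterior variance σₙ² = σ₀²σ²/(σ² + n·σ₀²) = 28294.6041·2369.7424/200431.9711 = 334.532074.
Posterior SD = √σₙ² = √(28294.6041·2369.7424/200431.9711) = 18.2902.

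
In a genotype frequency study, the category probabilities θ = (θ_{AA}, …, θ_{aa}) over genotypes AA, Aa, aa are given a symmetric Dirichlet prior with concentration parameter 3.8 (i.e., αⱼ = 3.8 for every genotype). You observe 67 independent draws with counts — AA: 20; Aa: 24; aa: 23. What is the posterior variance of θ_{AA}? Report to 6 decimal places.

0.002663

The Dirichlet prior is conjugate to the Multinomial likelihood: each posterior αⱼ = prior αⱼ + observed count nⱼ.
Posterior concentration: (23.8, 27.8, 26.8), total = 78.4.
Var[θ_j] = α_j(Σα−α_j)/((Σα)²(Σα+1)) = 23.8·54.6/(78.4²·79.4) = 0.002663.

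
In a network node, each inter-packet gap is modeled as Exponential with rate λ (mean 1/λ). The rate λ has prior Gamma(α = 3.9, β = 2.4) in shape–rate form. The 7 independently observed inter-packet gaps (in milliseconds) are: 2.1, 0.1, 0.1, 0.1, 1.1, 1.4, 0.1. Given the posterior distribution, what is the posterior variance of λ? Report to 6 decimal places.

0.199050

With a Gamma(shape α, rate β) prior on the exponential rate λ, the posterior after n observations with total T = Σxᵢ is Gamma(α+n, β+T).
Sum of observations T = 5.0 milliseconds; n = 7.
Posterior: Gamma(3.9+7, 2.4+5.0) = Gamma(10.9, 7.4).
Var = α/β² = 0.199050.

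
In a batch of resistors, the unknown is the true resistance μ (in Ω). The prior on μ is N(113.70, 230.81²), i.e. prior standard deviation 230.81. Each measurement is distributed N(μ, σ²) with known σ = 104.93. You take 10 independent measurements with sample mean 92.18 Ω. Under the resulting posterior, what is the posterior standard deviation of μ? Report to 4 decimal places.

For Normal data with known variance σ², a Normal(μ₀, σ₀²) prior on μ is conjugate. Posterior precision = 1/σ₀² + n/σ²; posterior mean is the precision-weighted average of μ₀ and x̄.
σ₀² = 230.81² = 53273.2561, σ² = 104.93² = 11010.3049; σ² + n·σ₀² = 11010.3049 + 10·53273.2561 = 543742.8659.
Posterior precision = 1/σ₀² + n/σ² = 1/53273.2561 + 10/11010.3049 = (σ² + n·σ₀²)/(σ₀²σ²) = 543742.8659/(53273.2561·11010.3049); posterior variance σₙ² = σ₀²σ²/(σ² + n·σ₀²) = 53273.2561·11010.3049/543742.8659 = 1078.735611.
Posterior SD = √σₙ² = √(53273.2561·11010.3049/543742.8659) = 32.8441.

32.8441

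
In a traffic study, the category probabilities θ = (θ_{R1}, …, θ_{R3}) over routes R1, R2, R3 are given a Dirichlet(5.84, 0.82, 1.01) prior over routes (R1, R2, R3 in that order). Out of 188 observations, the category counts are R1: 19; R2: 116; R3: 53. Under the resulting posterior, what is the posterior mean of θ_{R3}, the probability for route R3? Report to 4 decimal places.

0.2760

The Dirichlet prior is conjugate to the Multinomial likelihood: each posterior αⱼ = prior αⱼ + observed count nⱼ.
Posterior concentration: (24.84, 116.82, 54.01), total = 195.67.
E[θ_{R3}|data] = α_{R3}/Σα = 54.01/195.67 = 0.2760.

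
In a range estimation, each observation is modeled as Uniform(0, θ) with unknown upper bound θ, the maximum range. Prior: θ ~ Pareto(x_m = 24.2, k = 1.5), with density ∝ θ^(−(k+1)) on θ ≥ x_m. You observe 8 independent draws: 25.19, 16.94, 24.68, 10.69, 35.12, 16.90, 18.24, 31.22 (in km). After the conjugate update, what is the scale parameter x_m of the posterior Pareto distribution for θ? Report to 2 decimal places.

A Pareto(scale x_m, shape k) prior on the upper bound θ of Uniform(0, θ) is conjugate: posterior is Pareto(max(x_m, max xᵢ), k + n).
Sample maximum = 35.12; prior scale x_m = 24.2 → posterior scale = max = 35.12.
Posterior shape = 1.5 + 8 = 9.5.
Posterior scale x_m = 35.12.

35.12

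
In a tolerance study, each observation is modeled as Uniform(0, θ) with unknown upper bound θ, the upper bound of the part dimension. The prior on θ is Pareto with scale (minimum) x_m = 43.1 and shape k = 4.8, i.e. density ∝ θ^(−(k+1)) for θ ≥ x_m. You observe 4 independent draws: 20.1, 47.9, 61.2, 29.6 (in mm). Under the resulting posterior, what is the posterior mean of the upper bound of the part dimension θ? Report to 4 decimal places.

A Pareto(scale x_m, shape k) prior on the upper bound θ of Uniform(0, θ) is conjugate: posterior is Pareto(max(x_m, max xᵢ), k + n).
Sample maximum = 61.2; prior scale x_m = 43.1 → posterior scale = max = 61.2.
Posterior shape = 4.8 + 4 = 8.8.
E[θ|data] = k·x_m/(k−1) = 8.8·61.2/7.8 = 69.0462.

69.0462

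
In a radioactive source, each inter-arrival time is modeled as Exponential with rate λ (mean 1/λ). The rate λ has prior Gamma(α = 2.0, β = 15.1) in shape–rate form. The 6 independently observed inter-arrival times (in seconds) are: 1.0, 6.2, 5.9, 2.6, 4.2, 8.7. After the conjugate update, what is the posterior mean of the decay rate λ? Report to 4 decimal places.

With a Gamma(shape α, rate β) prior on the exponential rate λ, the posterior after n observations with total T = Σxᵢ is Gamma(α+n, β+T).
Sum of observations T = 28.6 seconds; n = 6.
Posterior: Gamma(2.0+6, 15.1+28.6) = Gamma(8.0, 43.7).
Posterior mean of λ = α/β = 8.0/43.7 = 0.1831.

0.1831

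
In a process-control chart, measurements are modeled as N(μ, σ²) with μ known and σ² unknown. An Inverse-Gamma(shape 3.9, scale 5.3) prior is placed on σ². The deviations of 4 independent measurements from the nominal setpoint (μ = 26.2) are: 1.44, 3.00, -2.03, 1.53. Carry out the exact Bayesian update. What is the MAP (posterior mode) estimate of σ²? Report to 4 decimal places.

2.0388

With known mean μ and an Inverse-Gamma(α, β) prior on σ², the Normal likelihood is conjugate: posterior is Inv-Gamma(α + n/2, β + Σ(xᵢ−μ)²/2).
Σ(xᵢ−μ)² = (1.44)² + (3.00)² + (-2.03)² + (1.53)² = 17.5354.
Posterior: Inv-Gamma(3.9 + 4/2, 5.3 + 17.5354/2) = Inv-Gamma(5.90, 14.06770).
Mode = β/(α+1) = 14.06770/6.90 = 2.0388.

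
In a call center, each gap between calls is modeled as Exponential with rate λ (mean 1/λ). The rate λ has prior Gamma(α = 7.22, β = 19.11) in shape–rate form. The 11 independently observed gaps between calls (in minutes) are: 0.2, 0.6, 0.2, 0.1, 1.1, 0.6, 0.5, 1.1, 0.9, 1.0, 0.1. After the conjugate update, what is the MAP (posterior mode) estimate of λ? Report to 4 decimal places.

With a Gamma(shape α, rate β) prior on the exponential rate λ, the posterior after n observations with total T = Σxᵢ is Gamma(α+n, β+T).
Sum of observations T = 6.4 minutes; n = 11.
Posterior: Gamma(7.22+11, 19.11+6.4) = Gamma(18.22, 25.51).
Mode = (α−1)/β = 0.6750.

0.6750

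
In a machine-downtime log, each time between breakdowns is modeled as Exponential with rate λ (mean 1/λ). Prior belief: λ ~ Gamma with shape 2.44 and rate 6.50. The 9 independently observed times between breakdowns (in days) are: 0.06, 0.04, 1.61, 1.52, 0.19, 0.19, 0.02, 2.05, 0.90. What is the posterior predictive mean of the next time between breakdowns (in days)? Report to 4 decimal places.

1.2529

With a Gamma(shape α, rate β) prior on the exponential rate λ, the posterior after n observations with total T = Σxᵢ is Gamma(α+n, β+T).
Sum of observations T = 6.58 days; n = 9.
Posterior: Gamma(2.44+9, 6.50+6.58) = Gamma(11.44, 13.08).
The predictive distribution for the next observation is Lomax; its mean is β/(α−1) = 13.08/10.44 = 1.2529.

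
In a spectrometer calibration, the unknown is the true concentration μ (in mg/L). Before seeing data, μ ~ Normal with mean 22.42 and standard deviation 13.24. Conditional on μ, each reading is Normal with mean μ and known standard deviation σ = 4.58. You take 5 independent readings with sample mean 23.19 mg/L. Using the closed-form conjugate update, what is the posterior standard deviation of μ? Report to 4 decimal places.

For Normal data with known variance σ², a Normal(μ₀, σ₀²) prior on μ is conjugate. Posterior precision = 1/σ₀² + n/σ²; posterior mean is the precision-weighted average of μ₀ and x̄.
σ₀² = 13.24² = 175.2976, σ² = 4.58² = 20.9764; σ² + n·σ₀² = 20.9764 + 5·175.2976 = 897.4644.
Posterior precision = 1/σ₀² + n/σ² = 1/175.2976 + 5/20.9764 = (σ² + n·σ₀²)/(σ₀²σ²) = 897.4644/(175.2976·20.9764); posterior variance σₙ² = σ₀²σ²/(σ² + n·σ₀²) = 175.2976·20.9764/897.4644 = 4.097224.
Posterior SD = √σₙ² = √(175.2976·20.9764/897.4644) = 2.0242.

2.0242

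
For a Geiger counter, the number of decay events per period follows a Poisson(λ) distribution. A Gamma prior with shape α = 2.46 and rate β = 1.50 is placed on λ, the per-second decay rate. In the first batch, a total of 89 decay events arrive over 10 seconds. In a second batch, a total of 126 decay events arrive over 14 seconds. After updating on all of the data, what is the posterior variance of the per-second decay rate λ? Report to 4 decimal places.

0.3344

With a Gamma(shape α, rate β) prior, the Poisson likelihood is conjugate: the posterior is Gamma(α + ΣXᵢ, β + n).
After batch 1: Gamma(α+S, β+n) = Gamma(2.46+89, 1.50+10) = Gamma(91.46, 11.50).
After batch 2: Gamma(α+S, β+n) = Gamma(91.46+126, 11.50+14) = Gamma(217.46, 25.50).
Var = α/β² = 217.46/25.50² = 0.3344.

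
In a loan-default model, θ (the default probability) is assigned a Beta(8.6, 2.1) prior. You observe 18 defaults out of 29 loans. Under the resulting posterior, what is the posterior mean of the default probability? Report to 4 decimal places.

0.6700

The Beta prior is conjugate to a Binomial/Bernoulli likelihood; the update adds successes to α and failures to β.
Posterior: Beta(α+k, β+n−k) = Beta(8.6+18, 2.1+11) = Beta(26.6, 13.1).
Posterior mean = α/(α+β) = 26.6/39.7 = 0.6700.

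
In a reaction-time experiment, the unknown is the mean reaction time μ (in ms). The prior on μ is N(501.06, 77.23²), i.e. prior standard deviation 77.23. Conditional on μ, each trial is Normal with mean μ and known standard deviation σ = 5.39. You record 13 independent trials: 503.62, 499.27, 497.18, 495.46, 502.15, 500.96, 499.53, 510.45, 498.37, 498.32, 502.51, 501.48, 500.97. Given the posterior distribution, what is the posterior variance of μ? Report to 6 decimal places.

2.233940

For Normal data with known variance σ², a Normal(μ₀, σ₀²) prior on μ is conjugate. Posterior precision = 1/σ₀² + n/σ²; posterior mean is the precision-weighted average of μ₀ and x̄.
σ₀² = 77.23² = 5964.4729, σ² = 5.39² = 29.0521; σ² + n·σ₀² = 29.0521 + 13·5964.4729 = 77567.1998.
Posterior precision = 1/σ₀² + n/σ² = 1/5964.4729 + 13/29.0521 = (σ² + n·σ₀²)/(σ₀²σ²) = 77567.1998/(5964.4729·29.0521); posterior variance σₙ² = σ₀²σ²/(σ² + n·σ₀²) = 5964.4729·29.0521/77567.1998 = 2.233940.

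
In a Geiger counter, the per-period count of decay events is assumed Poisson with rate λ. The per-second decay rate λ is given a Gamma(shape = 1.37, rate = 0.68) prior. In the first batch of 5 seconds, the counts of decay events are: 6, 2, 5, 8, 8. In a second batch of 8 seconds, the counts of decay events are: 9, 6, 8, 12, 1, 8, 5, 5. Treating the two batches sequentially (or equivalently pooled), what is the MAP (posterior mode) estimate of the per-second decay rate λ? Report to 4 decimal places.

6.0943

With a Gamma(shape α, rate β) prior, the Poisson likelihood is conjugate: the posterior is Gamma(α + ΣXᵢ, β + n).
Batch 1: sum of counts S = 29 over n = 5 seconds.
After batch 1: Gamma(α+S, β+n) = Gamma(1.37+29, 0.68+5) = Gamma(30.37, 5.68).
Batch 2: sum of counts S = 54 over n = 8 seconds.
After batch 2: Gamma(α+S, β+n) = Gamma(30.37+54, 5.68+8) = Gamma(84.37, 13.68).
Mode of Gamma(α,β) for α≥1 is (α−1)/β = 83.37/13.68 = 6.0943.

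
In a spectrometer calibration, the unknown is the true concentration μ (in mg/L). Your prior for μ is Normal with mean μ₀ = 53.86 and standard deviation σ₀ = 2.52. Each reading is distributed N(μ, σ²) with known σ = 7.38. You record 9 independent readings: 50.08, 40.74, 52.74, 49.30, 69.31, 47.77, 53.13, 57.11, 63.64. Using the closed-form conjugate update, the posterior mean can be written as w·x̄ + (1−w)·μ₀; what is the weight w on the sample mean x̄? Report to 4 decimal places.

0.5120

For Normal data with known variance σ², a Normal(μ₀, σ₀²) prior on μ is conjugate. Posterior precision = 1/σ₀² + n/σ²; posterior mean is the precision-weighted average of μ₀ and x̄.
σ₀² = 2.52² = 6.3504, σ² = 7.38² = 54.4644. Prior precision 1/σ₀² = 1/6.3504; data precision n/σ² = 9/54.4644.
w = (n/σ²)/(1/σ₀² + n/σ²) = n·σ₀²/(σ² + n·σ₀²) = 9·6.3504/(54.4644 + 9·6.3504) = 57.1536/111.618 = 0.5120.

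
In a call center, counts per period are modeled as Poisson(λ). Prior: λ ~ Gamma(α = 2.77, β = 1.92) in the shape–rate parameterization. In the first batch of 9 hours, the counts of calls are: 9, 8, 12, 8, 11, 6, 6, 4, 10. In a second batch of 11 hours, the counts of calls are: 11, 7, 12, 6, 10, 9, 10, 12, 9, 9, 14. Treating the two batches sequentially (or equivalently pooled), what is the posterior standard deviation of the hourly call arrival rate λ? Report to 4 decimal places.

With a Gamma(shape α, rate β) prior, the Poisson likelihood is conjugate: the posterior is Gamma(α + ΣXᵢ, β + n).
Batch 1: sum of counts S = 74 over n = 9 hours.
After batch 1: Gamma(α+S, β+n) = Gamma(2.77+74, 1.92+9) = Gamma(76.77, 10.92).
Batch 2: sum of counts S = 109 over n = 11 hours.
After batch 2: Gamma(α+S, β+n) = Gamma(76.77+109, 10.92+11) = Gamma(185.77, 21.92).
SD = √α/β = √185.77/21.92 = 0.6218.

0.6218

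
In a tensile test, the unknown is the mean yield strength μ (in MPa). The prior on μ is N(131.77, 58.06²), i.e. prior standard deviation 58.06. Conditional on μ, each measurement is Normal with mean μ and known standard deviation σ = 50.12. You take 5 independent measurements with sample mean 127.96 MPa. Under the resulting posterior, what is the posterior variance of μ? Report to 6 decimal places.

For Normal data with known variance σ², a Normal(μ₀, σ₀²) prior on μ is conjugate. Posterior precision = 1/σ₀² + n/σ²; posterior mean is the precision-weighted average of μ₀ and x̄.
σ₀² = 58.06² = 3370.9636, σ² = 50.12² = 2512.0144; σ² + n·σ₀² = 2512.0144 + 5·3370.9636 = 19366.8324.
Posterior precision = 1/σ₀² + n/σ² = 1/3370.9636 + 5/2512.0144 = (σ² + n·σ₀²)/(σ₀²σ²) = 19366.8324/(3370.9636·2512.0144); posterior variance σₙ² = σ₀²σ²/(σ² + n·σ₀²) = 3370.9636·2512.0144/19366.8324 = 437.237692.

437.237692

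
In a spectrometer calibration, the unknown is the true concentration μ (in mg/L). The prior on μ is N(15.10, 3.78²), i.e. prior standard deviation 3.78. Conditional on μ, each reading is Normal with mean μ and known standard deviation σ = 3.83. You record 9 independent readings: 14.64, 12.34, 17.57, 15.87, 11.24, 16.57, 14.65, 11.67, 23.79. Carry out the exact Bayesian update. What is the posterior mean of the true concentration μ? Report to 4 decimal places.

15.3434

For Normal data with known variance σ², a Normal(μ₀, σ₀²) prior on μ is conjugate. Posterior precision = 1/σ₀² + n/σ²; posterior mean is the precision-weighted average of μ₀ and x̄.
Σxᵢ = 14.64 + 12.34 + 17.57 + 15.87 + 11.24 + 16.57 + 14.65 + 11.67 + 23.79 = 138.34, so n·x̄ = 138.34.
σ₀² = 3.78² = 14.2884, σ² = 3.83² = 14.6689; σ² + n·σ₀² = 14.6689 + 9·14.2884 = 143.2645.
Posterior mean = (μ₀/σ₀² + n·x̄/σ²)/(1/σ₀² + n/σ²) = (σ²·μ₀ + σ₀²·n·x̄)/(σ² + n·σ₀²) = (14.6689·15.10 + 14.2884·138.34)/143.2645 = 2198.157646/143.2645 = 15.3434.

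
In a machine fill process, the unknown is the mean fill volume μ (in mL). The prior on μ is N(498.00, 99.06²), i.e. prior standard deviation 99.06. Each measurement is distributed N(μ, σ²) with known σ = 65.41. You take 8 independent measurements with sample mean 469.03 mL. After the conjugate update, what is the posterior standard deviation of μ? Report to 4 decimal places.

For Normal data with known variance σ², a Normal(μ₀, σ₀²) prior on μ is conjugate. Posterior precision = 1/σ₀² + n/σ²; posterior mean is the precision-weighted average of μ₀ and x̄.
σ₀² = 99.06² = 9812.8836, σ² = 65.41² = 4278.4681; σ² + n·σ₀² = 4278.4681 + 8·9812.8836 = 82781.5369.
Posterior precision = 1/σ₀² + n/σ² = 1/9812.8836 + 8/4278.4681 = (σ² + n·σ₀²)/(σ₀²σ²) = 82781.5369/(9812.8836·4278.4681); posterior variance σₙ² = σ₀²σ²/(σ² + n·σ₀²) = 9812.8836·4278.4681/82781.5369 = 507.167552.
Posterior SD = √σₙ² = √(9812.8836·4278.4681/82781.5369) = 22.5204.

22.5204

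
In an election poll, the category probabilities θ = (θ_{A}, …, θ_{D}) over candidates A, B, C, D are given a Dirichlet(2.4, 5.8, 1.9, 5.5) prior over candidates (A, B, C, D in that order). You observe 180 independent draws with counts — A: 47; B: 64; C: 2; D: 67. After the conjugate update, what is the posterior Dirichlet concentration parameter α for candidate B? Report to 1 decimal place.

69.8

The Dirichlet prior is conjugate to the Multinomial likelihood: each posterior αⱼ = prior αⱼ + observed count nⱼ.
Posterior concentration: (49.4, 69.8, 3.9, 72.5), total = 195.6.
α_{B} = 5.8 + 64 = 69.8.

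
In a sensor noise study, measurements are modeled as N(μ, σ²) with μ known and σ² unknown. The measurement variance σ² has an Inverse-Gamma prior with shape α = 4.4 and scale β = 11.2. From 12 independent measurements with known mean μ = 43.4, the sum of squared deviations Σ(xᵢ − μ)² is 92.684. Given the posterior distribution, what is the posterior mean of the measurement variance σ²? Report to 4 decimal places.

6.1215

With known mean μ and an Inverse-Gamma(α, β) prior on σ², the Normal likelihood is conjugate: posterior is Inv-Gamma(α + n/2, β + Σ(xᵢ−μ)²/2).
Posterior: Inv-Gamma(4.4 + 12/2, 11.2 + 92.684/2) = Inv-Gamma(10.40, 57.5420).
E[σ²|data] = β/(α−1) = 57.5420/9.40 = 6.1215.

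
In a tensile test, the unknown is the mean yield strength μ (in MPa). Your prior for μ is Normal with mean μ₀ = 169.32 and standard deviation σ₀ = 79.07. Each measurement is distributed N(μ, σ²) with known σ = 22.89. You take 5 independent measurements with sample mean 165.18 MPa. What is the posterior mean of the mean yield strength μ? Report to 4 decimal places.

165.2482

For Normal data with known variance σ², a Normal(μ₀, σ₀²) prior on μ is conjugate. Posterior precision = 1/σ₀² + n/σ²; posterior mean is the precision-weighted average of μ₀ and x̄.
n·x̄ = 5·165.18 = 825.9.
σ₀² = 79.07² = 6252.0649, σ² = 22.89² = 523.9521; σ² + n·σ₀² = 523.9521 + 5·6252.0649 = 31784.2766.
Posterior mean = (μ₀/σ₀² + n·x̄/σ²)/(1/σ₀² + n/σ²) = (σ²·μ₀ + σ₀²·n·x̄)/(σ² + n·σ₀²) = (523.9521·169.32 + 6252.0649·825.9)/31784.2766 = 5252295.970482/31784.2766 = 165.2482.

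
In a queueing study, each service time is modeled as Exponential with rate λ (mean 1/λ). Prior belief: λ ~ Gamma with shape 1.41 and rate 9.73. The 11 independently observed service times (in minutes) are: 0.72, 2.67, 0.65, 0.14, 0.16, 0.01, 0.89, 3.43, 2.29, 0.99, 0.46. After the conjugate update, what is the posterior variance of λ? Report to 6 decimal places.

0.025317

With a Gamma(shape α, rate β) prior on the exponential rate λ, the posterior after n observations with total T = Σxᵢ is Gamma(α+n, β+T).
Sum of observations T = 12.41 minutes; n = 11.
Posterior: Gamma(1.41+11, 9.73+12.41) = Gamma(12.41, 22.14).
Var = α/β² = 0.025317.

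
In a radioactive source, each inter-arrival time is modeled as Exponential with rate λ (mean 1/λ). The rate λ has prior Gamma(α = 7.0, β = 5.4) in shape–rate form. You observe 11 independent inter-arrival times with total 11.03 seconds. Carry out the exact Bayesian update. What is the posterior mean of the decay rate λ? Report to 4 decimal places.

With a Gamma(shape α, rate β) prior on the exponential rate λ, the posterior after n observations with total T = Σxᵢ is Gamma(α+n, β+T).
Posterior: Gamma(7.0+11, 5.4+11.03) = Gamma(18.0, 16.43).
Posterior mean of λ = α/β = 18.0/16.43 = 1.0956.

1.0956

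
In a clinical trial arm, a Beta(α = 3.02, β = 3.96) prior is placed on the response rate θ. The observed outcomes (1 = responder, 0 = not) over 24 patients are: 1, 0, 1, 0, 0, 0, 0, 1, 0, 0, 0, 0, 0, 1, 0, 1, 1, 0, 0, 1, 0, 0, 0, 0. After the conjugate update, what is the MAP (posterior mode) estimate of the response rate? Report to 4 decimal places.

0.3112

The Beta prior is conjugate to a Binomial/Bernoulli likelihood; the update adds successes to α and failures to β.
Posterior: Beta(α+k, β+n−k) = Beta(3.02+7, 3.96+17) = Beta(10.02, 20.96).
Mode of Beta(a,b) for a,b>1 is (a−1)/(a+b−2) = 9.02/28.98 = 0.3112.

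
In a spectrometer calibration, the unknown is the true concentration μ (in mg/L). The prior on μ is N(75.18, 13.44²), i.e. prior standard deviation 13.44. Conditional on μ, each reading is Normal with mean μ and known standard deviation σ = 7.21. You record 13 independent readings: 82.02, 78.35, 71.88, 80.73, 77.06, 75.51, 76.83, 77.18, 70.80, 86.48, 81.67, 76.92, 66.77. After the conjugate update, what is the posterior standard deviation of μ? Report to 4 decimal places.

1.9779

For Normal data with known variance σ², a Normal(μ₀, σ₀²) prior on μ is conjugate. Posterior precision = 1/σ₀² + n/σ²; posterior mean is the precision-weighted average of μ₀ and x̄.
σ₀² = 13.44² = 180.6336, σ² = 7.21² = 51.9841; σ² + n·σ₀² = 51.9841 + 13·180.6336 = 2400.2209.
Posterior precision = 1/σ₀² + n/σ² = 1/180.6336 + 13/51.9841 = (σ² + n·σ₀²)/(σ₀²σ²) = 2400.2209/(180.6336·51.9841); posterior variance σₙ² = σ₀²σ²/(σ² + n·σ₀²) = 180.6336·51.9841/2400.2209 = 3.912171.
Posterior SD = √σₙ² = √(180.6336·51.9841/2400.2209) = 1.9779.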